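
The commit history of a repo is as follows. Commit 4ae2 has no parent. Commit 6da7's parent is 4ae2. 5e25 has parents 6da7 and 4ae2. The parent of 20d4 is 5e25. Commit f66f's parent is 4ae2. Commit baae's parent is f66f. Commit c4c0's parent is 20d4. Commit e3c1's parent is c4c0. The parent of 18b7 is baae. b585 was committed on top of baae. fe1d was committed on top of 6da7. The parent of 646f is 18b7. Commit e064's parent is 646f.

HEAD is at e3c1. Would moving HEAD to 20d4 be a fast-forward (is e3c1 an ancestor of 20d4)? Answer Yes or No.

No

A fast-forward from e3c1 to 20d4 is possible iff e3c1 is an ancestor of 20d4.
Ancestors of 20d4: {20d4, 4ae2, 5e25, 6da7}.
e3c1 is not among them, so fast-forward is not possible.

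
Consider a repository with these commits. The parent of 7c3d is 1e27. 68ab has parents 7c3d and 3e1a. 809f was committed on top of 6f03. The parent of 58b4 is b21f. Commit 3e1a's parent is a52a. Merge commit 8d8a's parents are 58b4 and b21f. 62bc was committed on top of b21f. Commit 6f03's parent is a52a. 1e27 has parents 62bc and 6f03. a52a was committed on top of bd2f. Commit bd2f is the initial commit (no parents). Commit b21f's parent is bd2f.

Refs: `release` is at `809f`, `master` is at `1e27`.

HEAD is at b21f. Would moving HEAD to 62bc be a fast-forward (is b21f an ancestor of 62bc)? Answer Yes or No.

A fast-forward from b21f to 62bc is possible iff b21f is an ancestor of 62bc.
Ancestors of 62bc: {62bc, b21f, bd2f}.
b21f is among them, so fast-forward is possible.

Yes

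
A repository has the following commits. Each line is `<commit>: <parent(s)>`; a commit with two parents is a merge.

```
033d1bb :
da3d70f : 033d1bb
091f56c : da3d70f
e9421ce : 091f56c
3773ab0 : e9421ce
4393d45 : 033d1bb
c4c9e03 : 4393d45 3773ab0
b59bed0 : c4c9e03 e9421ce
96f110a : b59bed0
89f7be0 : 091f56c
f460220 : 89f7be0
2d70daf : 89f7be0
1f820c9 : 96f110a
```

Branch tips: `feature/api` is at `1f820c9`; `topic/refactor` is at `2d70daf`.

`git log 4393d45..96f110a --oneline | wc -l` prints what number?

Reachable from 96f110a: {033d1bb, 091f56c, 3773ab0, 4393d45, 96f110a, b59bed0, c4c9e03, da3d70f, e9421ce}.
Reachable from 4393d45: {033d1bb, 4393d45}.
In 96f110a's history but not 4393d45's: {091f56c, 3773ab0, 96f110a, b59bed0, c4c9e03, da3d70f, e9421ce} — 7 commits.

7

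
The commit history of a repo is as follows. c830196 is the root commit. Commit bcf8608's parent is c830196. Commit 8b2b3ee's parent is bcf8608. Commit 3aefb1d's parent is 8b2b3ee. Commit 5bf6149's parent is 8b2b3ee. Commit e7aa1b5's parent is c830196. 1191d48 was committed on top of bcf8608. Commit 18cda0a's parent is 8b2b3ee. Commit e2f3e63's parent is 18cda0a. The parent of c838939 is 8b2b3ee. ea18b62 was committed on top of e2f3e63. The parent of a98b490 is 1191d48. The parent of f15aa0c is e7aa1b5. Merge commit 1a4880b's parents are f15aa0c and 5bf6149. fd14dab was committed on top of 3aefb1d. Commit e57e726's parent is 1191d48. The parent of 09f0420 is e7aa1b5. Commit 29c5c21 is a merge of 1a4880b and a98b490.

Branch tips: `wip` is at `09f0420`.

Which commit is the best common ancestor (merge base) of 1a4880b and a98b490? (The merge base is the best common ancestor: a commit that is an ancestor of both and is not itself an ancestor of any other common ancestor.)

Ancestors of 1a4880b: {1a4880b, 5bf6149, 8b2b3ee, bcf8608, c830196, e7aa1b5, f15aa0c}.
Ancestors of a98b490: {1191d48, a98b490, bcf8608, c830196}.
Common ancestors: {bcf8608, c830196}.
Among these, bcf8608 is not an ancestor of any other common ancestor — it is the merge base.

bcf8608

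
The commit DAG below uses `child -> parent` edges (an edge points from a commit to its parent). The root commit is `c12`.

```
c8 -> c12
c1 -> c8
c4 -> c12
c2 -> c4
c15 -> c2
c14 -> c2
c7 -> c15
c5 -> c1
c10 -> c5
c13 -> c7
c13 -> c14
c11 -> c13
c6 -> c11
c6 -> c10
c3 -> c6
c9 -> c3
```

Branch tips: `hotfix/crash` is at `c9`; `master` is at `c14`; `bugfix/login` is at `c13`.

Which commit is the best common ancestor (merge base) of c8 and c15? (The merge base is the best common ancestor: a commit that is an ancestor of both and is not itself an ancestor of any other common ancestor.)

Ancestors of c8: {c12, c8}.
Ancestors of c15: {c12, c15, c2, c4}.
Common ancestors: {c12}.
The only common ancestor is c12, so it is the merge base.

c12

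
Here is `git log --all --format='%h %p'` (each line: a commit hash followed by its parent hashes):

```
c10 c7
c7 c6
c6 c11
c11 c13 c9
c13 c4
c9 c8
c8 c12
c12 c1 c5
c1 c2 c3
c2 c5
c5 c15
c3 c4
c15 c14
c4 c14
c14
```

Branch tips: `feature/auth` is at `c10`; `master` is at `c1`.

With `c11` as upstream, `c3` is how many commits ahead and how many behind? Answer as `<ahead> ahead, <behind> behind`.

Reachable from c3: {c14, c3, c4}.
Reachable from c11: {c1, c11, c12, c13, c14, c15, c2, c3, c4, c5, c8, c9}.
Only in c3's history (ahead): {} — 0.
Only in c11's history (behind): {c1, c11, c12, c13, c15, c2, c5, c8, c9} — 9.

0 ahead, 9 behind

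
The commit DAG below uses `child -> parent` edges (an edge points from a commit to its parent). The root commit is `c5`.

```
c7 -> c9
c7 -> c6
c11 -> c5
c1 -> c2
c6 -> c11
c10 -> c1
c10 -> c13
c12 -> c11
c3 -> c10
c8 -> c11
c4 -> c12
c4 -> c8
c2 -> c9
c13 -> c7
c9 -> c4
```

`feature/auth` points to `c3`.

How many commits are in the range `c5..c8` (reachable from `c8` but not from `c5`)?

Reachable from c8: {c11, c5, c8}.
Reachable from c5: {c5}.
In c8's history but not c5's: {c11, c8} — 2 commits.

2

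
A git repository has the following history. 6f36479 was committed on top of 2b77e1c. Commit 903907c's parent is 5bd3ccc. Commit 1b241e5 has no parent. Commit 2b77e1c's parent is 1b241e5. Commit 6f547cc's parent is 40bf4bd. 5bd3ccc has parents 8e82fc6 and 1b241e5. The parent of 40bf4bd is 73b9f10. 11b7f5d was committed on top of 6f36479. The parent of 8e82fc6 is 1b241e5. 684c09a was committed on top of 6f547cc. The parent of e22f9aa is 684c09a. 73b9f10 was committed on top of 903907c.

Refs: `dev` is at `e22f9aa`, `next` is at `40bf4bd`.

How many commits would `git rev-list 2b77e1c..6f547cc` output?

6

Reachable from 6f547cc: {1b241e5, 40bf4bd, 5bd3ccc, 6f547cc, 73b9f10, 8e82fc6, 903907c}.
Reachable from 2b77e1c: {1b241e5, 2b77e1c}.
In 6f547cc's history but not 2b77e1c's: {40bf4bd, 5bd3ccc, 6f547cc, 73b9f10, 8e82fc6, 903907c} — 6 commits.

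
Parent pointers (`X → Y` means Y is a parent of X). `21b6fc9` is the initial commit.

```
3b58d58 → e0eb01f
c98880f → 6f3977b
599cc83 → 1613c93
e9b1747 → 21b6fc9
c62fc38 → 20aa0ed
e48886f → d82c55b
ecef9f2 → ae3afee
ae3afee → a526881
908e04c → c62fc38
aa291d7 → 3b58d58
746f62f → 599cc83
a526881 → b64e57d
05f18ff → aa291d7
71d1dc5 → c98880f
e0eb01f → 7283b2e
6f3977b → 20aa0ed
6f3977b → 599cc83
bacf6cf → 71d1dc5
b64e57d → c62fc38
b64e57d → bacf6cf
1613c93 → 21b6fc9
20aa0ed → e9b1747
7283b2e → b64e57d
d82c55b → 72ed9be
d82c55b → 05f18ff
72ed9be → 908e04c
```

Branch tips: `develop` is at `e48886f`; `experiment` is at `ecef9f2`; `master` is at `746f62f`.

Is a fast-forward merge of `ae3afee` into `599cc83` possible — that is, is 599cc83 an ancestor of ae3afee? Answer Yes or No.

Yes

A fast-forward from 599cc83 to ae3afee is possible iff 599cc83 is an ancestor of ae3afee.
Ancestors of ae3afee: {1613c93, 20aa0ed, 21b6fc9, 599cc83, 6f3977b, 71d1dc5, a526881, ae3afee, b64e57d, bacf6cf, c62fc38, c98880f, e9b1747}.
599cc83 is among them, so fast-forward is possible.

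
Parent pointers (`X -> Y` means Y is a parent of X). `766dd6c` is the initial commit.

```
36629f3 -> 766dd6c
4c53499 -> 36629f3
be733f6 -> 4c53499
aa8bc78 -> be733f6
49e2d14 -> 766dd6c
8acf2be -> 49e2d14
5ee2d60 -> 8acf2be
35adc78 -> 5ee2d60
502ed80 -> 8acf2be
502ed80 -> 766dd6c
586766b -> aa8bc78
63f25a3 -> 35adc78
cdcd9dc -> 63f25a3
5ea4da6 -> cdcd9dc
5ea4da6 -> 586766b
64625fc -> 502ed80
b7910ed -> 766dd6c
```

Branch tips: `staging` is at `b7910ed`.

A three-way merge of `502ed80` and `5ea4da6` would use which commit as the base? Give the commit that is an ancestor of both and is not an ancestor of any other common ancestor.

8acf2be

Ancestors of 502ed80: {49e2d14, 502ed80, 766dd6c, 8acf2be}.
Ancestors of 5ea4da6: {35adc78, 36629f3, 49e2d14, 4c53499, 586766b, 5ea4da6, 5ee2d60, 63f25a3, 766dd6c, 8acf2be, aa8bc78, be733f6, cdcd9dc}.
Common ancestors: {49e2d14, 766dd6c, 8acf2be}.
Among these, 8acf2be is not an ancestor of any other common ancestor — it is the merge base.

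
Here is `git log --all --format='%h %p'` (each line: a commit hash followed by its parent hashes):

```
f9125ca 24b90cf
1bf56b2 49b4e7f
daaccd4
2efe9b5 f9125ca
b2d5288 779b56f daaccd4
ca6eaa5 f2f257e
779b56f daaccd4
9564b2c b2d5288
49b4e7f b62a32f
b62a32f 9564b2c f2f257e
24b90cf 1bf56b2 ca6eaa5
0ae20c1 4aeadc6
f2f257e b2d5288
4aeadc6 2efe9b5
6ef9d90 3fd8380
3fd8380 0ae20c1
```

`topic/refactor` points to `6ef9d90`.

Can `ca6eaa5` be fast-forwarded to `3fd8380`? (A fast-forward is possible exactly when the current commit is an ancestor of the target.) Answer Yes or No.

Yes

A fast-forward from ca6eaa5 to 3fd8380 is possible iff ca6eaa5 is an ancestor of 3fd8380.
Ancestors of 3fd8380: {0ae20c1, 1bf56b2, 24b90cf, 2efe9b5, 3fd8380, 49b4e7f, 4aeadc6, 779b56f, 9564b2c, b2d5288, b62a32f, ca6eaa5, daaccd4, f2f257e, f9125ca}.
ca6eaa5 is among them, so fast-forward is possible.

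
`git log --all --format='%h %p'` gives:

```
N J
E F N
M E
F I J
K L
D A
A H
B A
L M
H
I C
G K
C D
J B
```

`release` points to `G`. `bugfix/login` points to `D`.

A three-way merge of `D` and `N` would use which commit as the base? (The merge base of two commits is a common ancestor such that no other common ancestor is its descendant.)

A

Ancestors of D: {A, D, H}.
Ancestors of N: {A, B, H, J, N}.
Common ancestors: {A, H}.
Among these, A is not an ancestor of any other common ancestor — it is the merge base.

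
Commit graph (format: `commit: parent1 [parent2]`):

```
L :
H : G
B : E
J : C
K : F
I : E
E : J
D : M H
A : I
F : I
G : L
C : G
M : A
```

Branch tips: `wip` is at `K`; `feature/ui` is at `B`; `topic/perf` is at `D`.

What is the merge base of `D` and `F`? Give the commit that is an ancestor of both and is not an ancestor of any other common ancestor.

I

Ancestors of D: {A, C, D, E, G, H, I, J, L, M}.
Ancestors of F: {C, E, F, G, I, J, L}.
Common ancestors: {C, E, G, I, J, L}.
Among these, I is not an ancestor of any other common ancestor — it is the merge base.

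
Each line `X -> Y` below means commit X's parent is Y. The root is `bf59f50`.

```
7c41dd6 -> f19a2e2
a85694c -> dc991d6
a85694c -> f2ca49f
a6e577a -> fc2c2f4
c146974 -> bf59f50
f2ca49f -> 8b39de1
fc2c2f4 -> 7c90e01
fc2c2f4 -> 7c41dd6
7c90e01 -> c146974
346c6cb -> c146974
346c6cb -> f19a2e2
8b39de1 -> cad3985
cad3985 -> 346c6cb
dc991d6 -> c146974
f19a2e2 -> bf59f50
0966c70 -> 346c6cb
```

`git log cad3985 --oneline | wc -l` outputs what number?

5

Walking parent pointers from cad3985: reachable set = {346c6cb, bf59f50, c146974, cad3985, f19a2e2}.
That is 5 commits.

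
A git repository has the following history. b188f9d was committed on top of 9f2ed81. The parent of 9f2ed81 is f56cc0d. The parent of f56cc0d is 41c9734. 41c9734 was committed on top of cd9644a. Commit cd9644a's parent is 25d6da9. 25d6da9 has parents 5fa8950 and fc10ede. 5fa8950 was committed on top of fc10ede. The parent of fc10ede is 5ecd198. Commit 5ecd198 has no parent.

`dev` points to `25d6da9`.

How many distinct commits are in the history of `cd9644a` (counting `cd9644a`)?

Walking parent pointers from cd9644a: reachable set = {25d6da9, 5ecd198, 5fa8950, cd9644a, fc10ede}.
That is 5 commits.

5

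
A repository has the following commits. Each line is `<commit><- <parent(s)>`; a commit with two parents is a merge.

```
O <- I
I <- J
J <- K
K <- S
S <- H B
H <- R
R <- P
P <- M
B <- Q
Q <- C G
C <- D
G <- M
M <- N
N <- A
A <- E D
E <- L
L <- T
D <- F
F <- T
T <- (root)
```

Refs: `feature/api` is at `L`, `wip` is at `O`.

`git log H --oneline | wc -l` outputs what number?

11

Walking parent pointers from H: reachable set = {A, D, E, F, H, L, M, N, P, R, T}.
That is 11 commits.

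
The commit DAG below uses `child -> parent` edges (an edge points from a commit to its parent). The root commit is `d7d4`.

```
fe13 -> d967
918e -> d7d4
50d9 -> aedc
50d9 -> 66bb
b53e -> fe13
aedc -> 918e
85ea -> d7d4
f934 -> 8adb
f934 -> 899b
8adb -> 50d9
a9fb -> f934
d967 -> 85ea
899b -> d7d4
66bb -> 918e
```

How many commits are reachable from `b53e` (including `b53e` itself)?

5

Walking parent pointers from b53e: reachable set = {85ea, b53e, d7d4, d967, fe13}.
That is 5 commits.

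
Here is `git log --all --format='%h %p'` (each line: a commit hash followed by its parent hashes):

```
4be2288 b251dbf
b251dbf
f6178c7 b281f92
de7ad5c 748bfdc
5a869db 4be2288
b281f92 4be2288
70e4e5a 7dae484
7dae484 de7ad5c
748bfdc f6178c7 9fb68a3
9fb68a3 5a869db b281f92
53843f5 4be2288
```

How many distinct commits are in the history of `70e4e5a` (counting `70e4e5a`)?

10

Walking parent pointers from 70e4e5a: reachable set = {4be2288, 5a869db, 70e4e5a, 748bfdc, 7dae484, 9fb68a3, b251dbf, b281f92, de7ad5c, f6178c7}.
That is 10 commits.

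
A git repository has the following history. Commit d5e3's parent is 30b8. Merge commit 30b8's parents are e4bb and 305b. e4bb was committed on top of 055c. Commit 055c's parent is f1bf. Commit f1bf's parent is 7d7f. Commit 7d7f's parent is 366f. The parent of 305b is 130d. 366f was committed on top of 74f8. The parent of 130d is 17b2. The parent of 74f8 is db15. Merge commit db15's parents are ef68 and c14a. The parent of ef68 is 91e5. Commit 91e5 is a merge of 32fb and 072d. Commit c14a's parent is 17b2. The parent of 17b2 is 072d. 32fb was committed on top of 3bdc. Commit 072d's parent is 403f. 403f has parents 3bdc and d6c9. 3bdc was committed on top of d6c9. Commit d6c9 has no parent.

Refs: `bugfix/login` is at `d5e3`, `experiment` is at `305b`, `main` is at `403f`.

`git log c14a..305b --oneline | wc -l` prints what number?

2

Reachable from 305b: {072d, 130d, 17b2, 305b, 3bdc, 403f, d6c9}.
Reachable from c14a: {072d, 17b2, 3bdc, 403f, c14a, d6c9}.
In 305b's history but not c14a's: {130d, 305b} — 2 commits.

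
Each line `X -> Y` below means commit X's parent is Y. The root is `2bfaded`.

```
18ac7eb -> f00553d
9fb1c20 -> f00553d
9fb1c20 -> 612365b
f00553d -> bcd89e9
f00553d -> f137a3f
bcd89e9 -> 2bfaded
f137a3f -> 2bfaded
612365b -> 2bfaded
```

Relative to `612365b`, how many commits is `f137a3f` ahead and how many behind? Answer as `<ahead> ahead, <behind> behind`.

1 ahead, 1 behind

Reachable from f137a3f: {2bfaded, f137a3f}.
Reachable from 612365b: {2bfaded, 612365b}.
Only in f137a3f's history (ahead): {f137a3f} — 1.
Only in 612365b's history (behind): {612365b} — 1.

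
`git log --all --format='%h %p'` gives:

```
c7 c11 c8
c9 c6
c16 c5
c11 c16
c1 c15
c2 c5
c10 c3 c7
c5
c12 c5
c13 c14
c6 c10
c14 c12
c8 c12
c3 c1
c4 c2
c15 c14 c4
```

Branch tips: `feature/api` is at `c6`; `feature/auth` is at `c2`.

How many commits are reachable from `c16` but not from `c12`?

1

Reachable from c16: {c16, c5}.
Reachable from c12: {c12, c5}.
In c16's history but not c12's: {c16} — 1 commit.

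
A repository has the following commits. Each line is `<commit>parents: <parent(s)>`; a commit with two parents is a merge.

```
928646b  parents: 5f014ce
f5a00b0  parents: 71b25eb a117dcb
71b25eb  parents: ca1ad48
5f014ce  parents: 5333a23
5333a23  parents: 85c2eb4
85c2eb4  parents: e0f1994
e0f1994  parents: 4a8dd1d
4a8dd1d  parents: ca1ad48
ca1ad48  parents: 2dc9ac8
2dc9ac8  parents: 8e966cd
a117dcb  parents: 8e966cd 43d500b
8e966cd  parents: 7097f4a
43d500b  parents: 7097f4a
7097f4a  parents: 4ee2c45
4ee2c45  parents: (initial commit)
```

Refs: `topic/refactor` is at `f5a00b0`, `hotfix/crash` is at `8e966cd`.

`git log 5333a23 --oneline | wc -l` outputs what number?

Walking parent pointers from 5333a23: reachable set = {2dc9ac8, 4a8dd1d, 4ee2c45, 5333a23, 7097f4a, 85c2eb4, 8e966cd, ca1ad48, e0f1994}.
That is 9 commits.

9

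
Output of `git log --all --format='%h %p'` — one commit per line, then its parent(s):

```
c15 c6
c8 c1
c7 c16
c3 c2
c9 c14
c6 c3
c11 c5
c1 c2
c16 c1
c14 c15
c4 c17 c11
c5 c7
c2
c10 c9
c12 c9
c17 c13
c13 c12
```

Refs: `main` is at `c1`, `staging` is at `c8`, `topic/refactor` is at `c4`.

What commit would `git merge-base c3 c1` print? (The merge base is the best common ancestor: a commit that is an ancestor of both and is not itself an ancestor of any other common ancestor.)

c2

Ancestors of c3: {c2, c3}.
Ancestors of c1: {c1, c2}.
Common ancestors: {c2}.
The only common ancestor is c2, so it is the merge base.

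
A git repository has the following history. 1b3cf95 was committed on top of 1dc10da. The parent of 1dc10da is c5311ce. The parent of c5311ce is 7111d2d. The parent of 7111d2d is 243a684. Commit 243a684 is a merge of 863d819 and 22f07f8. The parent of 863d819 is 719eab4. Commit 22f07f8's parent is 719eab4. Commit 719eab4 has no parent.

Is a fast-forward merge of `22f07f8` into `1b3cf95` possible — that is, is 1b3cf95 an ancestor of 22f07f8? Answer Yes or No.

No

A fast-forward from 1b3cf95 to 22f07f8 is possible iff 1b3cf95 is an ancestor of 22f07f8.
Ancestors of 22f07f8: {22f07f8, 719eab4}.
1b3cf95 is not among them, so fast-forward is not possible.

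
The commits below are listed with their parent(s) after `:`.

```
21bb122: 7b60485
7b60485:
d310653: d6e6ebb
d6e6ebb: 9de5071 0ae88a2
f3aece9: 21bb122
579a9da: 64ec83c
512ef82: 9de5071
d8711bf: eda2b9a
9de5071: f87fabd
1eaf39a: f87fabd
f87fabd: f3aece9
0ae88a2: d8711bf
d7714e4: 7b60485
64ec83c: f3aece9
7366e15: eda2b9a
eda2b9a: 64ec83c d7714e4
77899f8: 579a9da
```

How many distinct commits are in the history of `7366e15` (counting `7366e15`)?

7

Walking parent pointers from 7366e15: reachable set = {21bb122, 64ec83c, 7366e15, 7b60485, d7714e4, eda2b9a, f3aece9}.
That is 7 commits.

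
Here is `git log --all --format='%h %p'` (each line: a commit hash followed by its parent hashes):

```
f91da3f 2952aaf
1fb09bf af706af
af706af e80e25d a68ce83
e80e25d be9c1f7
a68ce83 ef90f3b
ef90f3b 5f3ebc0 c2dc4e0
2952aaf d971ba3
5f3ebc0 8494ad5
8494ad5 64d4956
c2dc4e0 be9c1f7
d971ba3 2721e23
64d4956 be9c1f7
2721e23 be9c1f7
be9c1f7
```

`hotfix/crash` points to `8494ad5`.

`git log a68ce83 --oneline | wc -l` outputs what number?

7

Walking parent pointers from a68ce83: reachable set = {5f3ebc0, 64d4956, 8494ad5, a68ce83, be9c1f7, c2dc4e0, ef90f3b}.
That is 7 commits.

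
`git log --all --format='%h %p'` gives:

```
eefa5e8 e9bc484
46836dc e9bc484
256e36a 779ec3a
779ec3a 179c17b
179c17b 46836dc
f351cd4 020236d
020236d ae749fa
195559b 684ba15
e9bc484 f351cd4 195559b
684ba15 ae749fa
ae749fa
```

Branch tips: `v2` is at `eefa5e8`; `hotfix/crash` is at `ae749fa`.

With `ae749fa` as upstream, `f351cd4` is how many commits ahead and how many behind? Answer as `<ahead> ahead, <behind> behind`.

Reachable from f351cd4: {020236d, ae749fa, f351cd4}.
Reachable from ae749fa: {ae749fa}.
Only in f351cd4's history (ahead): {020236d, f351cd4} — 2.
Only in ae749fa's history (behind): {} — 0.

2 ahead, 0 behind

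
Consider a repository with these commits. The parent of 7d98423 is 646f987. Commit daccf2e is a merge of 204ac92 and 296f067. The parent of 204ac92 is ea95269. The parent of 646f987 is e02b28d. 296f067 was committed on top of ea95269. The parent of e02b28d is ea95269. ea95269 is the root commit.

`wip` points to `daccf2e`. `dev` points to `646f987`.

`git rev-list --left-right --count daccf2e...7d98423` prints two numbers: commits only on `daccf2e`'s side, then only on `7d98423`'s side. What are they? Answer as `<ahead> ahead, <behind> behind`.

3 ahead, 3 behind

Reachable from daccf2e: {204ac92, 296f067, daccf2e, ea95269}.
Reachable from 7d98423: {646f987, 7d98423, e02b28d, ea95269}.
Only in daccf2e's history (ahead): {204ac92, 296f067, daccf2e} — 3.
Only in 7d98423's history (behind): {646f987, 7d98423, e02b28d} — 3.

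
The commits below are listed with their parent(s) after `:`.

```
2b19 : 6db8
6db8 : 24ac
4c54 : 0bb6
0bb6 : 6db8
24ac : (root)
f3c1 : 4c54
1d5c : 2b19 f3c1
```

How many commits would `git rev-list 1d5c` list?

Walking parent pointers from 1d5c: reachable set = {0bb6, 1d5c, 24ac, 2b19, 4c54, 6db8, f3c1}.
That is 7 commits.

7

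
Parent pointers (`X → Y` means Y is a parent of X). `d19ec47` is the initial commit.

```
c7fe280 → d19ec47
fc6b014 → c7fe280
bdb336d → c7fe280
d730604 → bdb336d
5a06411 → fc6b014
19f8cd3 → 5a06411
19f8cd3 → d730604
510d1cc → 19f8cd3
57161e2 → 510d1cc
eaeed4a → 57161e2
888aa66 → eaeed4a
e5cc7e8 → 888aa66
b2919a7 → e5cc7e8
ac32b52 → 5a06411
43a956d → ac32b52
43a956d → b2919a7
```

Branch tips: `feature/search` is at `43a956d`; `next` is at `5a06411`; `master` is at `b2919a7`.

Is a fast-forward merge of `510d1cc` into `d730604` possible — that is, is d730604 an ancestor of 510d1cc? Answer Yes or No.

A fast-forward from d730604 to 510d1cc is possible iff d730604 is an ancestor of 510d1cc.
Ancestors of 510d1cc: {19f8cd3, 510d1cc, 5a06411, bdb336d, c7fe280, d19ec47, d730604, fc6b014}.
d730604 is among them, so fast-forward is possible.

Yes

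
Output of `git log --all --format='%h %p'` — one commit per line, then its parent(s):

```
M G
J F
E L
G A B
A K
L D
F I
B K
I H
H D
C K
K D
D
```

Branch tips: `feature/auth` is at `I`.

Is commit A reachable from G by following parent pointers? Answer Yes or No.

Yes

Ancestors of G (commits reachable by following parents): {A, B, D, G, K}.
A is in that set, so it is an ancestor of G.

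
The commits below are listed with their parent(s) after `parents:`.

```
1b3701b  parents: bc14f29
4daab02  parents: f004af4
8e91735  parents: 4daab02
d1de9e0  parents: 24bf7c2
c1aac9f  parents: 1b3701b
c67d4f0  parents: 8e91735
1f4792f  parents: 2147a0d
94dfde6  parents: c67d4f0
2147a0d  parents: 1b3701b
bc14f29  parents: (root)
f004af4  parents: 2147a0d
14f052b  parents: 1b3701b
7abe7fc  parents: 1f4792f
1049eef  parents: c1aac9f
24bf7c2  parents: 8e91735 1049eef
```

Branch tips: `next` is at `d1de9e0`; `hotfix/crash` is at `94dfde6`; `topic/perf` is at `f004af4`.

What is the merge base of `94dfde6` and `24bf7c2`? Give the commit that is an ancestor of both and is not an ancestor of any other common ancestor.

Ancestors of 94dfde6: {1b3701b, 2147a0d, 4daab02, 8e91735, 94dfde6, bc14f29, c67d4f0, f004af4}.
Ancestors of 24bf7c2: {1049eef, 1b3701b, 2147a0d, 24bf7c2, 4daab02, 8e91735, bc14f29, c1aac9f, f004af4}.
Common ancestors: {1b3701b, 2147a0d, 4daab02, 8e91735, bc14f29, f004af4}.
Among these, 8e91735 is not an ancestor of any other common ancestor — it is the merge base.

8e91735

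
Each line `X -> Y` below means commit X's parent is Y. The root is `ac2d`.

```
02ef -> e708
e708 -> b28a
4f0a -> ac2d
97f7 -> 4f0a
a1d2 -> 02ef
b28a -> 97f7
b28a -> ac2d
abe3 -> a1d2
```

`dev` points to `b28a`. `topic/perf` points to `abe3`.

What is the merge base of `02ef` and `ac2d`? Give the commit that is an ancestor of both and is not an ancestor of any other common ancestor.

Ancestors of 02ef: {02ef, 4f0a, 97f7, ac2d, b28a, e708}.
Ancestors of ac2d: {ac2d}.
Common ancestors: {ac2d}.
The only common ancestor is ac2d, so it is the merge base.

ac2d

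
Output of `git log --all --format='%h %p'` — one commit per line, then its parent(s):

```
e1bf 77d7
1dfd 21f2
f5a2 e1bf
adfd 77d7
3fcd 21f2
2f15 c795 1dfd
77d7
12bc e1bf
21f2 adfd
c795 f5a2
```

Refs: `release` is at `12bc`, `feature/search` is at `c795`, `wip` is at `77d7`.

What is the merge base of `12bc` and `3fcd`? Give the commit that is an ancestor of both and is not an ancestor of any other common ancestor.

Ancestors of 12bc: {12bc, 77d7, e1bf}.
Ancestors of 3fcd: {21f2, 3fcd, 77d7, adfd}.
Common ancestors: {77d7}.
The only common ancestor is 77d7, so it is the merge base.

77d7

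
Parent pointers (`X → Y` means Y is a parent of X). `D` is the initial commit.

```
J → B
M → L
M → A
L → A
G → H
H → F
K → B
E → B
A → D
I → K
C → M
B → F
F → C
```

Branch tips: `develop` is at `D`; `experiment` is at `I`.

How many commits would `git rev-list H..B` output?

1

Reachable from B: {A, B, C, D, F, L, M}.
Reachable from H: {A, C, D, F, H, L, M}.
In B's history but not H's: {B} — 1 commit.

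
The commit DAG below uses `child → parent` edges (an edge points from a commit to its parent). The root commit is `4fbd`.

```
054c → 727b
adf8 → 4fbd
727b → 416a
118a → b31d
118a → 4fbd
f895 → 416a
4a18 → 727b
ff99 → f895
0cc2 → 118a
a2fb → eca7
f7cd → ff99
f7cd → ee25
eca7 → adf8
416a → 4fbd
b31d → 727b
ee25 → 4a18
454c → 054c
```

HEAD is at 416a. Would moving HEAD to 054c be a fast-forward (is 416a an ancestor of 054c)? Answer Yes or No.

A fast-forward from 416a to 054c is possible iff 416a is an ancestor of 054c.
Ancestors of 054c: {054c, 416a, 4fbd, 727b}.
416a is among them, so fast-forward is possible.

Yes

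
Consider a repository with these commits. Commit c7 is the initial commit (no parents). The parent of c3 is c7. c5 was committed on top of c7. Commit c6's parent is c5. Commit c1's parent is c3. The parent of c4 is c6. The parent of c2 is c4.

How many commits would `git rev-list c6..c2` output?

Reachable from c2: {c2, c4, c5, c6, c7}.
Reachable from c6: {c5, c6, c7}.
In c2's history but not c6's: {c2, c4} — 2 commits.

2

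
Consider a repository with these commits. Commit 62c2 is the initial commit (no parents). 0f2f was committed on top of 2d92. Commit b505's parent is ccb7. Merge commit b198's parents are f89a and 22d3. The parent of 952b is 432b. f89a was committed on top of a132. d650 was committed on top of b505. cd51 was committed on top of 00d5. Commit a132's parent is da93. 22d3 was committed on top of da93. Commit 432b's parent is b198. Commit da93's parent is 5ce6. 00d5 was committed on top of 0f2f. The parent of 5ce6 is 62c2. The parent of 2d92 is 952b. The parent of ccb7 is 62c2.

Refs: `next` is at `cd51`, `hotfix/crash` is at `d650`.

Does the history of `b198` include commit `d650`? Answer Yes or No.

Ancestors of b198: {22d3, 5ce6, 62c2, a132, b198, da93, f89a}.
d650 is not in that set, so it is not an ancestor of b198.

No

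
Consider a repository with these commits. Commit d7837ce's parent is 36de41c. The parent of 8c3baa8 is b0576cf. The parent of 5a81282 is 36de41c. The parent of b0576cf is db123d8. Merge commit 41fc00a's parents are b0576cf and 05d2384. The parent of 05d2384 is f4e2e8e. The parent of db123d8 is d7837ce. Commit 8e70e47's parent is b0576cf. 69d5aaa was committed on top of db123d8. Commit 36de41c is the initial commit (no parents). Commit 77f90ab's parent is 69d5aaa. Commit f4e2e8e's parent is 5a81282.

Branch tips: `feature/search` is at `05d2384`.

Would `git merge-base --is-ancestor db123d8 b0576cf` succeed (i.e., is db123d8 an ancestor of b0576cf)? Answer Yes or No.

Ancestors of b0576cf (commits reachable by following parents): {36de41c, b0576cf, d7837ce, db123d8}.
db123d8 is in that set, so it is an ancestor of b0576cf.

Yes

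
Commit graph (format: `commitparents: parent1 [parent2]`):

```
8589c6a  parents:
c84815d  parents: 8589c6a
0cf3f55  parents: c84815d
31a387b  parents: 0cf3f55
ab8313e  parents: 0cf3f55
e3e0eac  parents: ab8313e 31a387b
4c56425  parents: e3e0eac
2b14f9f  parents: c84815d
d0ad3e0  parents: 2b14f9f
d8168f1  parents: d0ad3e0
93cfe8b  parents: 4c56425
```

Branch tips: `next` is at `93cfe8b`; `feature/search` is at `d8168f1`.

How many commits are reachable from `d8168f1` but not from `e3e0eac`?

Reachable from d8168f1: {2b14f9f, 8589c6a, c84815d, d0ad3e0, d8168f1}.
Reachable from e3e0eac: {0cf3f55, 31a387b, 8589c6a, ab8313e, c84815d, e3e0eac}.
In d8168f1's history but not e3e0eac's: {2b14f9f, d0ad3e0, d8168f1} — 3 commits.

3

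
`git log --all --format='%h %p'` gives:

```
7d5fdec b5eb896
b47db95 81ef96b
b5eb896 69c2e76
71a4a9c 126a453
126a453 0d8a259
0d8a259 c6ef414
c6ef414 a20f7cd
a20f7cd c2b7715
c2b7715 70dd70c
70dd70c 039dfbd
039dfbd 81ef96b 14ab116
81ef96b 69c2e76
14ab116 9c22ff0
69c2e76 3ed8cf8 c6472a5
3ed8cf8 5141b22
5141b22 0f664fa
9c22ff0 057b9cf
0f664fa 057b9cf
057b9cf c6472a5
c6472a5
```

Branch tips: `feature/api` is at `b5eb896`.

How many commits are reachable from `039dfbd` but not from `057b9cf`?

Reachable from 039dfbd: {039dfbd, 057b9cf, 0f664fa, 14ab116, 3ed8cf8, 5141b22, 69c2e76, 81ef96b, 9c22ff0, c6472a5}.
Reachable from 057b9cf: {057b9cf, c6472a5}.
In 039dfbd's history but not 057b9cf's: {039dfbd, 0f664fa, 14ab116, 3ed8cf8, 5141b22, 69c2e76, 81ef96b, 9c22ff0} — 8 commits.

8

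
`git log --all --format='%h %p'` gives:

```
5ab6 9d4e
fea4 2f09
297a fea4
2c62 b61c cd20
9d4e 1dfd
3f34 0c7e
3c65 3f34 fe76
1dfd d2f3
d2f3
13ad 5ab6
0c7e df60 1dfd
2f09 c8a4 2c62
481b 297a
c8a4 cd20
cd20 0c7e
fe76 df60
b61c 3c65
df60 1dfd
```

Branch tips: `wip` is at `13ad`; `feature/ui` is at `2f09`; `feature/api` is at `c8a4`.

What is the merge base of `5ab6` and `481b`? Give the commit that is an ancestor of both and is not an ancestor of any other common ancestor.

1dfd

Ancestors of 5ab6: {1dfd, 5ab6, 9d4e, d2f3}.
Ancestors of 481b: {0c7e, 1dfd, 297a, 2c62, 2f09, 3c65, 3f34, 481b, b61c, c8a4, cd20, d2f3, df60, fe76, fea4}.
Common ancestors: {1dfd, d2f3}.
Among these, 1dfd is not an ancestor of any other common ancestor — it is the merge base.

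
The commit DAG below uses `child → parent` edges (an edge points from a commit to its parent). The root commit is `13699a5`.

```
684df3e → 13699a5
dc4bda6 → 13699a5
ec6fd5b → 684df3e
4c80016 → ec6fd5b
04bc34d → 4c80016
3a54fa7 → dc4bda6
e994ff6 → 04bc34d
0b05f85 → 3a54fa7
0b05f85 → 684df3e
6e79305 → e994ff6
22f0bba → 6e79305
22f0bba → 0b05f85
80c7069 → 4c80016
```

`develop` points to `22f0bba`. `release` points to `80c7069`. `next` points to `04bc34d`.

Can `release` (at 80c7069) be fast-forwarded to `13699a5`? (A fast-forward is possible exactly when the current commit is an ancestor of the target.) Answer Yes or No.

A fast-forward from 80c7069 to 13699a5 is possible iff 80c7069 is an ancestor of 13699a5.
Ancestors of 13699a5: {13699a5}.
80c7069 is not among them, so fast-forward is not possible.

No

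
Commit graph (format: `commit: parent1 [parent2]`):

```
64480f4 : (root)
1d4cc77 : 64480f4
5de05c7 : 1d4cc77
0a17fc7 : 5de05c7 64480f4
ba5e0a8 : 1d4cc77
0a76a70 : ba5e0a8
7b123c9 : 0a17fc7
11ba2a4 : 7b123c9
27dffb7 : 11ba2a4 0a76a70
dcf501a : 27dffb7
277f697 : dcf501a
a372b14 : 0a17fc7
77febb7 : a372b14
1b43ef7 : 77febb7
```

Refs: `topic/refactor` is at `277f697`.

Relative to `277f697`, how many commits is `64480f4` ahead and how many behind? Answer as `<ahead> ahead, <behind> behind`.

0 ahead, 10 behind

Reachable from 64480f4: {64480f4}.
Reachable from 277f697: {0a17fc7, 0a76a70, 11ba2a4, 1d4cc77, 277f697, 27dffb7, 5de05c7, 64480f4, 7b123c9, ba5e0a8, dcf501a}.
Only in 64480f4's history (ahead): {} — 0.
Only in 277f697's history (behind): {0a17fc7, 0a76a70, 11ba2a4, 1d4cc77, 277f697, 27dffb7, 5de05c7, 7b123c9, ba5e0a8, dcf501a} — 10.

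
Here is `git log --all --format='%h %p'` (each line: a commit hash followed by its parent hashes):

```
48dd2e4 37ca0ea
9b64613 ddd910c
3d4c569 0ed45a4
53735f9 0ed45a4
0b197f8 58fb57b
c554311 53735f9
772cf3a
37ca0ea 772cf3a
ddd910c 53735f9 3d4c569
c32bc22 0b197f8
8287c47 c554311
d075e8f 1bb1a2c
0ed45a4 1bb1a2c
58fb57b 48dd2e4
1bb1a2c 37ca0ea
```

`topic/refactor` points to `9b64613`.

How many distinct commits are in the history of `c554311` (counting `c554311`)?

6

Walking parent pointers from c554311: reachable set = {0ed45a4, 1bb1a2c, 37ca0ea, 53735f9, 772cf3a, c554311}.
That is 6 commits.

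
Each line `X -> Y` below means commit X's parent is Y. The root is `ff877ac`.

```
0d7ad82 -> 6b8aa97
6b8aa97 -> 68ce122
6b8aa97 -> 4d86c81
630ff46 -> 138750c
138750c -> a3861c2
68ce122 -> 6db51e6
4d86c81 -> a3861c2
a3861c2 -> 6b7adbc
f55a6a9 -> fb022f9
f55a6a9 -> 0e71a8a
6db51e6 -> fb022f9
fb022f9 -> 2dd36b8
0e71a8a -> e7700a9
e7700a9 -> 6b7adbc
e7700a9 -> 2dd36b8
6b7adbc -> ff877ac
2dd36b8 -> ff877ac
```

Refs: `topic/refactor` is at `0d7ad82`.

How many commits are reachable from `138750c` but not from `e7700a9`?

Reachable from 138750c: {138750c, 6b7adbc, a3861c2, ff877ac}.
Reachable from e7700a9: {2dd36b8, 6b7adbc, e7700a9, ff877ac}.
In 138750c's history but not e7700a9's: {138750c, a3861c2} — 2 commits.

2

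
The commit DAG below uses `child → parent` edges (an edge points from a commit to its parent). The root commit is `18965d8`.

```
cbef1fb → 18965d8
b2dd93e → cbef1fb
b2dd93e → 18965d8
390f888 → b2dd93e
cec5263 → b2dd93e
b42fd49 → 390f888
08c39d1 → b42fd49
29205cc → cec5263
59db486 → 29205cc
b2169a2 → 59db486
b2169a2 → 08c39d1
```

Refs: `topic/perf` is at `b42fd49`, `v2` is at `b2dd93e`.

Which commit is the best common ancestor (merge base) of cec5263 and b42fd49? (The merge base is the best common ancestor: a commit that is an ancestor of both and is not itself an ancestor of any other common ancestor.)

Ancestors of cec5263: {18965d8, b2dd93e, cbef1fb, cec5263}.
Ancestors of b42fd49: {18965d8, 390f888, b2dd93e, b42fd49, cbef1fb}.
Common ancestors: {18965d8, b2dd93e, cbef1fb}.
Among these, b2dd93e is not an ancestor of any other common ancestor — it is the merge base.

b2dd93e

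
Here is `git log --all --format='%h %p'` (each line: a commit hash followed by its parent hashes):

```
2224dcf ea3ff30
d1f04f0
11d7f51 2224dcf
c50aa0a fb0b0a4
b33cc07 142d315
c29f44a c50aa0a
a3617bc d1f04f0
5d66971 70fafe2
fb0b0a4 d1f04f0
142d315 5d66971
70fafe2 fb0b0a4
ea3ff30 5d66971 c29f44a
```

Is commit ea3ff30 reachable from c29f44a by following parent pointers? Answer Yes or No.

Ancestors of c29f44a: {c29f44a, c50aa0a, d1f04f0, fb0b0a4}.
ea3ff30 is not in that set, so it is not an ancestor of c29f44a.

No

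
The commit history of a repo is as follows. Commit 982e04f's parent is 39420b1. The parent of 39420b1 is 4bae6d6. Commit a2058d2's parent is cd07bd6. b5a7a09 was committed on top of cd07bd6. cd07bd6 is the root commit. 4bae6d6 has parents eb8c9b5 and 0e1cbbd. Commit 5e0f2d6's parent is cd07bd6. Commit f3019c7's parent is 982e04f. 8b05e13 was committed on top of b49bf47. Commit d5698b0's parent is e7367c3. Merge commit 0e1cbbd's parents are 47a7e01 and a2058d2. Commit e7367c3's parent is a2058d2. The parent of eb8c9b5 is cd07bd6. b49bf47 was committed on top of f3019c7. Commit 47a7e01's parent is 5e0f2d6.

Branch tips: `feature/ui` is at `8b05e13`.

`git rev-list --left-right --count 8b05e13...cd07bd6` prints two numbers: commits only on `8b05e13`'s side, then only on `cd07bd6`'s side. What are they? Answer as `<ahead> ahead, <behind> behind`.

Reachable from 8b05e13: {0e1cbbd, 39420b1, 47a7e01, 4bae6d6, 5e0f2d6, 8b05e13, 982e04f, a2058d2, b49bf47, cd07bd6, eb8c9b5, f3019c7}.
Reachable from cd07bd6: {cd07bd6}.
Only in 8b05e13's history (ahead): {0e1cbbd, 39420b1, 47a7e01, 4bae6d6, 5e0f2d6, 8b05e13, 982e04f, a2058d2, b49bf47, eb8c9b5, f3019c7} — 11.
Only in cd07bd6's history (behind): {} — 0.

11 ahead, 0 behind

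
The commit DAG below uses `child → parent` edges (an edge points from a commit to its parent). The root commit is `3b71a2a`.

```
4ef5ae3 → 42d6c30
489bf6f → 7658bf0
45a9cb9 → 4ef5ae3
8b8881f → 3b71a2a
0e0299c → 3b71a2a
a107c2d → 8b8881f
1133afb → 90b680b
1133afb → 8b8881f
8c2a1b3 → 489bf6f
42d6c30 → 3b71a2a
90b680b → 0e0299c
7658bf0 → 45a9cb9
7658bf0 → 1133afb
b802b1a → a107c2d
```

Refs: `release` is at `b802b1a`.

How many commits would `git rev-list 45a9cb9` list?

4

Walking parent pointers from 45a9cb9: reachable set = {3b71a2a, 42d6c30, 45a9cb9, 4ef5ae3}.
That is 4 commits.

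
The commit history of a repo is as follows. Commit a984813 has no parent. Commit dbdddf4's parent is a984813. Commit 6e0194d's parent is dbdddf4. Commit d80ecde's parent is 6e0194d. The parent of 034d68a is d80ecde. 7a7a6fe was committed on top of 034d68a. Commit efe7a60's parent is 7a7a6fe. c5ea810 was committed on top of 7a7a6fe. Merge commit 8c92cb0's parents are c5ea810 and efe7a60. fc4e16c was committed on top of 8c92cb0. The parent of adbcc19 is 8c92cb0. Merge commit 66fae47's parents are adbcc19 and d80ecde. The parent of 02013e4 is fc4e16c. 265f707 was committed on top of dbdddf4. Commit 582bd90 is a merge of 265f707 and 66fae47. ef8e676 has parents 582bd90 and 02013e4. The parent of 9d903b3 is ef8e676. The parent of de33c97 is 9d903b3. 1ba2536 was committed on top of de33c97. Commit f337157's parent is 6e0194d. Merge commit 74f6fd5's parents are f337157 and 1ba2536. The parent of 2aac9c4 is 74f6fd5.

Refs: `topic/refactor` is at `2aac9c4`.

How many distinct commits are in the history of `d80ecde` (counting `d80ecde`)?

4

Walking parent pointers from d80ecde: reachable set = {6e0194d, a984813, d80ecde, dbdddf4}.
That is 4 commits.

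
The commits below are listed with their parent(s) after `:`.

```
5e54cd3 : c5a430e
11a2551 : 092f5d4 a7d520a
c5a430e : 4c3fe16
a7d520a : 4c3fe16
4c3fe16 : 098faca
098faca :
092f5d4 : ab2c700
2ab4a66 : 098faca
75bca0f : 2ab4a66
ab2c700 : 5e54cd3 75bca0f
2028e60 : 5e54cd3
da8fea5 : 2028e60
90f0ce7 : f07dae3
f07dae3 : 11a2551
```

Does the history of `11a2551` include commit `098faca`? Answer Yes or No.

Ancestors of 11a2551 (commits reachable by following parents): {092f5d4, 098faca, 11a2551, 2ab4a66, 4c3fe16, 5e54cd3, 75bca0f, a7d520a, ab2c700, c5a430e}.
098faca is in that set, so it is an ancestor of 11a2551.

Yes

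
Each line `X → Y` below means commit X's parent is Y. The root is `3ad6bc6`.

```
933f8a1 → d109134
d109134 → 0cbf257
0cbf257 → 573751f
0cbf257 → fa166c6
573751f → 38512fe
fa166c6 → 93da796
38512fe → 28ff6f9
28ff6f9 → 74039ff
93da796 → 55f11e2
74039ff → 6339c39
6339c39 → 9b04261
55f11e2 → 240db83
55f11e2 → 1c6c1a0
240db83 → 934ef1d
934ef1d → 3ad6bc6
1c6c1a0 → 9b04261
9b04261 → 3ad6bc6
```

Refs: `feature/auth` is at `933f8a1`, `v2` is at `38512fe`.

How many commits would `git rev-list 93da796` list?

7

Walking parent pointers from 93da796: reachable set = {1c6c1a0, 240db83, 3ad6bc6, 55f11e2, 934ef1d, 93da796, 9b04261}.
That is 7 commits.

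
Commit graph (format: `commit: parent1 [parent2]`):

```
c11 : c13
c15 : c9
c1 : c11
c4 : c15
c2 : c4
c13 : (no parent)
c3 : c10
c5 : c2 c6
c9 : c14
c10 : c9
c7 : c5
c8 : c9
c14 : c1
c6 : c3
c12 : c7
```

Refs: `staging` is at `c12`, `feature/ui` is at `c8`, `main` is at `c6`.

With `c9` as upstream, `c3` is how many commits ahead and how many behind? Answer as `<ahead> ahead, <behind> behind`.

2 ahead, 0 behind

Reachable from c3: {c1, c10, c11, c13, c14, c3, c9}.
Reachable from c9: {c1, c11, c13, c14, c9}.
Only in c3's history (ahead): {c10, c3} — 2.
Only in c9's history (behind): {} — 0.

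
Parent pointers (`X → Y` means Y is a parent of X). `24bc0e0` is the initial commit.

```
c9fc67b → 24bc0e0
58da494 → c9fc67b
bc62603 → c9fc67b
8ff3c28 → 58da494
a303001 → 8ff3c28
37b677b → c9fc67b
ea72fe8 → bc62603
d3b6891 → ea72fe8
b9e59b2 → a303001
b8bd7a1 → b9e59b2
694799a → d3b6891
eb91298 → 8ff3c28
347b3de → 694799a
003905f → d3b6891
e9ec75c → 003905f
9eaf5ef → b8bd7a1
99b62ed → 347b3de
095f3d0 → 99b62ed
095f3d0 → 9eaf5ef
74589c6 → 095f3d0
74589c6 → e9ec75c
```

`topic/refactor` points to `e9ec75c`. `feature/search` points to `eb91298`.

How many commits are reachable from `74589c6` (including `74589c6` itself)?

18

Walking parent pointers from 74589c6: reachable set = {003905f, 095f3d0, 24bc0e0, 347b3de, 58da494, 694799a, 74589c6, 8ff3c28, 99b62ed, 9eaf5ef, a303001, b8bd7a1, b9e59b2, bc62603, c9fc67b, d3b6891, e9ec75c, ea72fe8}.
That is 18 commits.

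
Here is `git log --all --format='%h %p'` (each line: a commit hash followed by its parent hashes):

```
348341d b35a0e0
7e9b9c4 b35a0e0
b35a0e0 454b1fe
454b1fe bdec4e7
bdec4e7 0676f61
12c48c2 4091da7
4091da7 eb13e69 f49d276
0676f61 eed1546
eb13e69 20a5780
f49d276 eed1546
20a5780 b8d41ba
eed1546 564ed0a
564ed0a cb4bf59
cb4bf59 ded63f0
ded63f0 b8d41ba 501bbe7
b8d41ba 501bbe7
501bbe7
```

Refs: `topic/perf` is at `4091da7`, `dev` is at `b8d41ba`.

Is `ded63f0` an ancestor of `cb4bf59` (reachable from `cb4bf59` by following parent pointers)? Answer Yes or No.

Ancestors of cb4bf59 (commits reachable by following parents): {501bbe7, b8d41ba, cb4bf59, ded63f0}.
ded63f0 is in that set, so it is an ancestor of cb4bf59.

Yes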